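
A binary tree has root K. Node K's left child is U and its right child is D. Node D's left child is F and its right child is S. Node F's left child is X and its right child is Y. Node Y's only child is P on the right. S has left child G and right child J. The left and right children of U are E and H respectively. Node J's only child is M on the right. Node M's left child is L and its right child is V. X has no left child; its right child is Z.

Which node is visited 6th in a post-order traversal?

P

Post-order visits the left subtree, then the right subtree, then the node.
At K: go left to U.
  At U: go left to E.
    E is a leaf — visit E.
  At U: go right to H.
    H is a leaf — visit H.
  Visit U.
At K: go right to D.
  At D: go left to F.
    At F: go left to X.
      At X: no left child.
      At X: go right to Z.
        Z is a leaf — visit Z.
      Visit X.
    At F: go right to Y.
      At Y: no left child.
      At Y: go right to P.
        P is a leaf — visit P.
      Visit Y.
    Visit F.
  At D: go right to S.
    At S: go left to G.
      G is a leaf — visit G.
    At S: go right to J.
      At J: no left child.
      At J: go right to M.
        At M: go left to L.
          L is a leaf — visit L.
        At M: go right to V.
          V is a leaf — visit V.
        Visit M.
      Visit J.
    Visit S.
  Visit D.
Visit K.
Full post-order sequence: E, H, U, Z, X, P, Y, F, G, L, V, M, J, S, D, K.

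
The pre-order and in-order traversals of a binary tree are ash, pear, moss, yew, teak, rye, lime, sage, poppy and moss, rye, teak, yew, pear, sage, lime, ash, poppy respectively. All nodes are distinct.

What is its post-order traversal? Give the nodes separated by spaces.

rye teak yew moss sage lime pear poppy ash

The first element of pre-order is the root; it splits in-order into left and right subtrees.
Root ash: left subtree has 7 nodes {moss, rye, teak, yew, pear, sage, lime}, right has 1 {poppy}.
  Root pear: left subtree has 4 nodes {moss, rye, teak, yew}, right has 2 {sage, lime}.
    Root moss: left subtree has 0 nodes { }, right has 3 {rye, teak, yew}.
      Root yew: left subtree has 2 nodes {rye, teak}, right has 0 { }.
        Root teak: left subtree has 1 node {rye}, right has 0 { }.
    Root lime: left subtree has 1 node {sage}, right has 0 { }.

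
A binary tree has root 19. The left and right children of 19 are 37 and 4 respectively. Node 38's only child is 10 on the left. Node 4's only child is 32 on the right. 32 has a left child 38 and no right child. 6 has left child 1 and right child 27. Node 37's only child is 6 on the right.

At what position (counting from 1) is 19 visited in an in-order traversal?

5

In-order visits the left subtree, then the node, then the right subtree.
At 19: go left to 37.
  At 37: no left child.
  Visit 37.
  At 37: go right to 6.
    At 6: go left to 1.
      1 is a leaf — visit 1.
    Visit 6.
    At 6: go right to 27.
      27 is a leaf — visit 27.
Visit 19.
At 19: go right to 4.
  At 4: no left child.
  Visit 4.
  At 4: go right to 32.
    At 32: go left to 38.
      At 38: go left to 10.
        10 is a leaf — visit 10.
      Visit 38.
      At 38: no right child.
    Visit 32.
    At 32: no right child.
Full in-order sequence: 37, 1, 6, 27, 19, 4, 10, 38, 32.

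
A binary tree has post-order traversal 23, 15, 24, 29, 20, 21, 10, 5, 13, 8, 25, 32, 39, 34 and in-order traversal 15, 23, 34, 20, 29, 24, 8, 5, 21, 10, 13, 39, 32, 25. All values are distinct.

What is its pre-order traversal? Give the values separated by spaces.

34 15 23 39 8 20 29 24 13 5 10 21 32 25

The last element of post-order is the root; it splits in-order into left and right subtrees.
Root 34: left subtree has 2 nodes {15, 23}, right has 11 {20, 29, 24, 8, 5, 21, 10, 13, 39, 32, 25}.
  Root 15: left subtree has 0 nodes { }, right has 1 {23}.
  Root 39: left subtree has 8 nodes {20, 29, 24, 8, 5, 21, 10, 13}, right has 2 {32, 25}.
    Root 8: left subtree has 3 nodes {20, 29, 24}, right has 4 {5, 21, 10, 13}.
      Root 20: left subtree has 0 nodes { }, right has 2 {29, 24}.
        Root 29: left subtree has 0 nodes { }, right has 1 {24}.
      Root 13: left subtree has 3 nodes {5, 21, 10}, right has 0 { }.
        Root 5: left subtree has 0 nodes { }, right has 2 {21, 10}.
          Root 10: left subtree has 1 node {21}, right has 0 { }.
    Root 32: left subtree has 0 nodes { }, right has 1 {25}.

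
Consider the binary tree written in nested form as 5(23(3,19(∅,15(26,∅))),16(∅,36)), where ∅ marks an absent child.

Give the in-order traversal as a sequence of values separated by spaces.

In-order visits the left subtree, then the node, then the right subtree.
At 5: go left to 23.
  At 23: go left to 3.
    3 is a leaf — visit 3.
  Visit 23.
  At 23: go right to 19.
    At 19: no left child.
    Visit 19.
    At 19: go right to 15.
      At 15: go left to 26.
        26 is a leaf — visit 26.
      Visit 15.
      At 15: no right child.
Visit 5.
At 5: go right to 16.
  At 16: no left child.
  Visit 16.
  At 16: go right to 36.
    36 is a leaf — visit 36.

3 23 19 26 15 5 16 36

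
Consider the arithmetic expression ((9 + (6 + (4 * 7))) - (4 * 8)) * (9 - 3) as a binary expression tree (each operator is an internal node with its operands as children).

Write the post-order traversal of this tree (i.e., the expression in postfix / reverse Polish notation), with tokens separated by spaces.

Post-order on an expression tree gives postfix notation: for each operator, emit left operand, right operand, then the operator.

9 6 4 7 * + + 4 8 * - 9 3 - *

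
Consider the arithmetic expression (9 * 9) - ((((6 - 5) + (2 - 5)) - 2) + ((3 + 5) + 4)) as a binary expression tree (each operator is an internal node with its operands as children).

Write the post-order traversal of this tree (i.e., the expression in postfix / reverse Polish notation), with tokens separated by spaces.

Post-order on an expression tree gives postfix notation: for each operator, emit left operand, right operand, then the operator.

9 9 * 6 5 - 2 5 - + 2 - 3 5 + 4 + + -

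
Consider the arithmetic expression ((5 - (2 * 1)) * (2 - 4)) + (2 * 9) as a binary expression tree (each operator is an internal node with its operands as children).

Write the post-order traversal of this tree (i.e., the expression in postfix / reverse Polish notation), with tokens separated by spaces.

Post-order on an expression tree gives postfix notation: for each operator, emit left operand, right operand, then the operator.

5 2 1 * - 2 4 - * 2 9 * +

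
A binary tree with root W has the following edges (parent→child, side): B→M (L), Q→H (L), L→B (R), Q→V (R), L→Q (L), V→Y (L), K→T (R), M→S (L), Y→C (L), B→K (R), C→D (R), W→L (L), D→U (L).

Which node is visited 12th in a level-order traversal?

Level-order visits nodes level by level from the root, left to right within each level.
Level 0: W
Level 1: L
Level 2: Q, B
Level 3: H, V, M, K
Level 4: Y, S, T
Level 5: C
Level 6: D
Level 7: U
Full level-order sequence: W, L, Q, B, H, V, M, K, Y, S, T, C, D, U.

C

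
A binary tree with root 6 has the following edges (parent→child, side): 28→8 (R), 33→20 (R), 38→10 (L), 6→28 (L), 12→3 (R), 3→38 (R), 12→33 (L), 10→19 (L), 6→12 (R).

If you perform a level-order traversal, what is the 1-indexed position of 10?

Level-order visits nodes level by level from the root, left to right within each level.
Level 0: 6
Level 1: 28, 12
Level 2: 8, 33, 3
Level 3: 20, 38
Level 4: 10
Level 5: 19
Full level-order sequence: 6, 28, 12, 8, 33, 3, 20, 38, 10, 19.

9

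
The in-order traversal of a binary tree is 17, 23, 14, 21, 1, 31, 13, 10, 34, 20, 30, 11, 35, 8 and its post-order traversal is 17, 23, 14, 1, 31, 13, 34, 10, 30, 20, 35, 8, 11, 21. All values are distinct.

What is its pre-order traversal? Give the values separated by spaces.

The last element of post-order is the root; it splits in-order into left and right subtrees.
Root 21: left subtree has 3 nodes {17, 23, 14}, right has 10 {1, 31, 13, 10, 34, 20, 30, 11, 35, 8}.
  Root 14: left subtree has 2 nodes {17, 23}, right has 0 { }.
    Root 23: left subtree has 1 node {17}, right has 0 { }.
  Root 11: left subtree has 7 nodes {1, 31, 13, 10, 34, 20, 30}, right has 2 {35, 8}.
    Root 20: left subtree has 5 nodes {1, 31, 13, 10, 34}, right has 1 {30}.
      Root 10: left subtree has 3 nodes {1, 31, 13}, right has 1 {34}.
        Root 13: left subtree has 2 nodes {1, 31}, right has 0 { }.
          Root 31: left subtree has 1 node {1}, right has 0 { }.
    Root 8: left subtree has 1 node {35}, right has 0 { }.

21 14 23 17 11 20 10 13 31 1 34 30 8 35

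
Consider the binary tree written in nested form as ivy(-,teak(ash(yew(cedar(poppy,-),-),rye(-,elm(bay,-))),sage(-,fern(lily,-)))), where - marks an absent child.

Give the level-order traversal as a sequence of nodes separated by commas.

Level-order visits nodes level by level from the root, left to right within each level.
Level 0: ivy
Level 1: teak
Level 2: ash, sage
Level 3: yew, rye, fern
Level 4: cedar, elm, lily
Level 5: poppy, bay

ivy, teak, ash, sage, yew, rye, fern, cedar, elm, lily, poppy, bay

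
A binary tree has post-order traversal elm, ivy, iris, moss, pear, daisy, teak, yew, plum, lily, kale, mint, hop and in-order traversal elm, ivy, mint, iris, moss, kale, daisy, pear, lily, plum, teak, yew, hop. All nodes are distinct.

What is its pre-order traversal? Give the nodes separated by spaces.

The last element of post-order is the root; it splits in-order into left and right subtrees.
Root hop: left subtree has 12 nodes {elm, ivy, mint, iris, moss, kale, daisy, pear, lily, plum, teak, yew}, right has 0 { }.
  Root mint: left subtree has 2 nodes {elm, ivy}, right has 9 {iris, moss, kale, daisy, pear, lily, plum, teak, yew}.
    Root ivy: left subtree has 1 node {elm}, right has 0 { }.
    Root kale: left subtree has 2 nodes {iris, moss}, right has 6 {daisy, pear, lily, plum, teak, yew}.
      Root moss: left subtree has 1 node {iris}, right has 0 { }.
      Root lily: left subtree has 2 nodes {daisy, pear}, right has 3 {plum, teak, yew}.
        Root daisy: left subtree has 0 nodes { }, right has 1 {pear}.
        Root plum: left subtree has 0 nodes { }, right has 2 {teak, yew}.
          Root yew: left subtree has 1 node {teak}, right has 0 { }.

hop mint ivy elm kale moss iris lily daisy pear plum yew teak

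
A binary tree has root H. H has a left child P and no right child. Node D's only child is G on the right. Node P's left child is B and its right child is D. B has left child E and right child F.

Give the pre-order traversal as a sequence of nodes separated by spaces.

Pre-order visits the node, then its left subtree, then its right subtree.
Visit H.
At H: go left to P.
  Visit P.
  At P: go left to B.
    Visit B.
    At B: go left to E.
      E is a leaf — visit E.
    At B: go right to F.
      F is a leaf — visit F.
  At P: go right to D.
    Visit D.
    At D: no left child.
    At D: go right to G.
      G is a leaf — visit G.
At H: no right child.

H P B E F D G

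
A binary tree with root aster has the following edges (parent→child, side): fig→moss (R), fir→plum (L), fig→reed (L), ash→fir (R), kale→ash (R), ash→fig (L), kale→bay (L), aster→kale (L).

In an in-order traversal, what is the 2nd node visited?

kale

In-order visits the left subtree, then the node, then the right subtree.
At aster: go left to kale.
  At kale: go left to bay.
    bay is a leaf — visit bay.
  Visit kale.
  At kale: go right to ash.
    At ash: go left to fig.
      At fig: go left to reed.
        reed is a leaf — visit reed.
      Visit fig.
      At fig: go right to moss.
        moss is a leaf — visit moss.
    Visit ash.
    At ash: go right to fir.
      At fir: go left to plum.
        plum is a leaf — visit plum.
      Visit fir.
      At fir: no right child.
Visit aster.
At aster: no right child.
Full in-order sequence: bay, kale, reed, fig, moss, ash, plum, fir, aster.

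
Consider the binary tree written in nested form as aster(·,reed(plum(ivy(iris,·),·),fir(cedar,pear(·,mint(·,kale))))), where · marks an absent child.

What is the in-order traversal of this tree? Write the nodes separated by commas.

aster, iris, ivy, plum, reed, cedar, fir, pear, mint, kale

In-order visits the left subtree, then the node, then the right subtree.
At aster: no left child.
Visit aster.
At aster: go right to reed.
  At reed: go left to plum.
    At plum: go left to ivy.
      At ivy: go left to iris.
        iris is a leaf — visit iris.
      Visit ivy.
      At ivy: no right child.
    Visit plum.
    At plum: no right child.
  Visit reed.
  At reed: go right to fir.
    At fir: go left to cedar.
      cedar is a leaf — visit cedar.
    Visit fir.
    At fir: go right to pear.
      At pear: no left child.
      Visit pear.
      At pear: go right to mint.
        At mint: no left child.
        Visit mint.
        At mint: go right to kale.
          kale is a leaf — visit kale.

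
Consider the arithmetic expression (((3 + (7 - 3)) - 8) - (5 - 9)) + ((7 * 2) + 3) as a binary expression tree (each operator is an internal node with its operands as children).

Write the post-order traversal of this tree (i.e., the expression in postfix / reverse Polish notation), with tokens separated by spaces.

3 7 3 - + 8 - 5 9 - - 7 2 * 3 + +

Post-order on an expression tree gives postfix notation: for each operator, emit left operand, right operand, then the operator.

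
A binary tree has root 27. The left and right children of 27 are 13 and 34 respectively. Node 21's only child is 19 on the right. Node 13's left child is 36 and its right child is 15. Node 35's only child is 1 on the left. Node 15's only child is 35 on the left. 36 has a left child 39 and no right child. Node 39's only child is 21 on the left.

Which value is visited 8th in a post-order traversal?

Post-order visits the left subtree, then the right subtree, then the node.
At 27: go left to 13.
  At 13: go left to 36.
    At 36: go left to 39.
      At 39: go left to 21.
        At 21: no left child.
        At 21: go right to 19.
          19 is a leaf — visit 19.
        Visit 21.
      At 39: no right child.
      Visit 39.
    At 36: no right child.
    Visit 36.
  At 13: go right to 15.
    At 15: go left to 35.
      At 35: go left to 1.
        1 is a leaf — visit 1.
      At 35: no right child.
      Visit 35.
    At 15: no right child.
    Visit 15.
  Visit 13.
At 27: go right to 34.
  34 is a leaf — visit 34.
Visit 27.
Full post-order sequence: 19, 21, 39, 36, 1, 35, 15, 13, 34, 27.

13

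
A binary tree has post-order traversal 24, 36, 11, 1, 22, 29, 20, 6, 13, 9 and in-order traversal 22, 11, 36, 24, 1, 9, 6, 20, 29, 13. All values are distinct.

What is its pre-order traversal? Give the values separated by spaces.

The last element of post-order is the root; it splits in-order into left and right subtrees.
Root 9: left subtree has 5 nodes {22, 11, 36, 24, 1}, right has 4 {6, 20, 29, 13}.
  Root 22: left subtree has 0 nodes { }, right has 4 {11, 36, 24, 1}.
    Root 1: left subtree has 3 nodes {11, 36, 24}, right has 0 { }.
      Root 11: left subtree has 0 nodes { }, right has 2 {36, 24}.
        Root 36: left subtree has 0 nodes { }, right has 1 {24}.
  Root 13: left subtree has 3 nodes {6, 20, 29}, right has 0 { }.
    Root 6: left subtree has 0 nodes { }, right has 2 {20, 29}.
      Root 20: left subtree has 0 nodes { }, right has 1 {29}.

9 22 1 11 36 24 13 6 20 29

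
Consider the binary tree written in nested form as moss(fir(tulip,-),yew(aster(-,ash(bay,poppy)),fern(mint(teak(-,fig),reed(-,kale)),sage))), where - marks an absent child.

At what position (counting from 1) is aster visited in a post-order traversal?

6

Post-order visits the left subtree, then the right subtree, then the node.
At moss: go left to fir.
  At fir: go left to tulip.
    tulip is a leaf — visit tulip.
  At fir: no right child.
  Visit fir.
At moss: go right to yew.
  At yew: go left to aster.
    At aster: no left child.
    At aster: go right to ash.
      At ash: go left to bay.
        bay is a leaf — visit bay.
      At ash: go right to poppy.
        poppy is a leaf — visit poppy.
      Visit ash.
    Visit aster.
  At yew: go right to fern.
    At fern: go left to mint.
      At mint: go left to teak.
        At teak: no left child.
        At teak: go right to fig.
          fig is a leaf — visit fig.
        Visit teak.
      At mint: go right to reed.
        At reed: no left child.
        At reed: go right to kale.
          kale is a leaf — visit kale.
        Visit reed.
      Visit mint.
    At fern: go right to sage.
      sage is a leaf — visit sage.
    Visit fern.
  Visit yew.
Visit moss.
Full post-order sequence: tulip, fir, bay, poppy, ash, aster, fig, teak, kale, reed, mint, sage, fern, yew, moss.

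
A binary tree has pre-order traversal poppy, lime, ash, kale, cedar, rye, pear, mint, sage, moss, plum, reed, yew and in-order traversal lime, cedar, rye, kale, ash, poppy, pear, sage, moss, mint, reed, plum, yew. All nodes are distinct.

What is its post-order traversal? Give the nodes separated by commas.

rye, cedar, kale, ash, lime, moss, sage, reed, yew, plum, mint, pear, poppy

The first element of pre-order is the root; it splits in-order into left and right subtrees.
Root poppy: left subtree has 5 nodes {lime, cedar, rye, kale, ash}, right has 7 {pear, sage, moss, mint, reed, plum, yew}.
  Root lime: left subtree has 0 nodes { }, right has 4 {cedar, rye, kale, ash}.
    Root ash: left subtree has 3 nodes {cedar, rye, kale}, right has 0 { }.
      Root kale: left subtree has 2 nodes {cedar, rye}, right has 0 { }.
        Root cedar: left subtree has 0 nodes { }, right has 1 {rye}.
  Root pear: left subtree has 0 nodes { }, right has 6 {sage, moss, mint, reed, plum, yew}.
    Root mint: left subtree has 2 nodes {sage, moss}, right has 3 {reed, plum, yew}.
      Root sage: left subtree has 0 nodes { }, right has 1 {moss}.
      Root plum: left subtree has 1 node {reed}, right has 1 {yew}.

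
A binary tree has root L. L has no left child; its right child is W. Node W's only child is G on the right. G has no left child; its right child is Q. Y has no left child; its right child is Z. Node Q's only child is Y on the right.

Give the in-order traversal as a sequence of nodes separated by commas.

In-order visits the left subtree, then the node, then the right subtree.
At L: no left child.
Visit L.
At L: go right to W.
  At W: no left child.
  Visit W.
  At W: go right to G.
    At G: no left child.
    Visit G.
    At G: go right to Q.
      At Q: no left child.
      Visit Q.
      At Q: go right to Y.
        At Y: no left child.
        Visit Y.
        At Y: go right to Z.
          Z is a leaf — visit Z.

L, W, G, Q, Y, Z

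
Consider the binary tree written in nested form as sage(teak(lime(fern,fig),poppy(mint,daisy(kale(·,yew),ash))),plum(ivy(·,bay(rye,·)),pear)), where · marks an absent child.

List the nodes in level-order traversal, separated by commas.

sage, teak, plum, lime, poppy, ivy, pear, fern, fig, mint, daisy, bay, kale, ash, rye, yew

Level-order visits nodes level by level from the root, left to right within each level.
Level 0: sage
Level 1: teak, plum
Level 2: lime, poppy, ivy, pear
Level 3: fern, fig, mint, daisy, bay
Level 4: kale, ash, rye
Level 5: yew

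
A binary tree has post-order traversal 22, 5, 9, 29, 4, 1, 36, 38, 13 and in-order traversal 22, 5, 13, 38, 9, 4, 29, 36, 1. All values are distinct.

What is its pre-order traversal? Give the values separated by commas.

The last element of post-order is the root; it splits in-order into left and right subtrees.
Root 13: left subtree has 2 nodes {22, 5}, right has 6 {38, 9, 4, 29, 36, 1}.
  Root 5: left subtree has 1 node {22}, right has 0 { }.
  Root 38: left subtree has 0 nodes { }, right has 5 {9, 4, 29, 36, 1}.
    Root 36: left subtree has 3 nodes {9, 4, 29}, right has 1 {1}.
      Root 4: left subtree has 1 node {9}, right has 1 {29}.

13, 5, 22, 38, 36, 4, 9, 29, 1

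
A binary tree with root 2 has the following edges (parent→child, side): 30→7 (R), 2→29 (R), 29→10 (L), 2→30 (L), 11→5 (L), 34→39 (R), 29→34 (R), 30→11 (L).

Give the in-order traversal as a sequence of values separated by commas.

5, 11, 30, 7, 2, 10, 29, 34, 39

In-order visits the left subtree, then the node, then the right subtree.
At 2: go left to 30.
  At 30: go left to 11.
    At 11: go left to 5.
      5 is a leaf — visit 5.
    Visit 11.
    At 11: no right child.
  Visit 30.
  At 30: go right to 7.
    7 is a leaf — visit 7.
Visit 2.
At 2: go right to 29.
  At 29: go left to 10.
    10 is a leaf — visit 10.
  Visit 29.
  At 29: go right to 34.
    At 34: no left child.
    Visit 34.
    At 34: go right to 39.
      39 is a leaf — visit 39.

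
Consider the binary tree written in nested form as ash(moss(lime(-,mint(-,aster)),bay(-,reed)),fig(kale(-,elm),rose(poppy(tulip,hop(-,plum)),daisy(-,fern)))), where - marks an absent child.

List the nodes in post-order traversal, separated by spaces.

aster mint lime reed bay moss elm kale tulip plum hop poppy fern daisy rose fig ash

Post-order visits the left subtree, then the right subtree, then the node.
At ash: go left to moss.
  At moss: go left to lime.
    At lime: no left child.
    At lime: go right to mint.
      At mint: no left child.
      At mint: go right to aster.
        aster is a leaf — visit aster.
      Visit mint.
    Visit lime.
  At moss: go right to bay.
    At bay: no left child.
    At bay: go right to reed.
      reed is a leaf — visit reed.
    Visit bay.
  Visit moss.
At ash: go right to fig.
  At fig: go left to kale.
    At kale: no left child.
    At kale: go right to elm.
      elm is a leaf — visit elm.
    Visit kale.
  At fig: go right to rose.
    At rose: go left to poppy.
      At poppy: go left to tulip.
        tulip is a leaf — visit tulip.
      At poppy: go right to hop.
        At hop: no left child.
        At hop: go right to plum.
          plum is a leaf — visit plum.
        Visit hop.
      Visit poppy.
    At rose: go right to daisy.
      At daisy: no left child.
      At daisy: go right to fern.
        fern is a leaf — visit fern.
      Visit daisy.
    Visit rose.
  Visit fig.
Visit ash.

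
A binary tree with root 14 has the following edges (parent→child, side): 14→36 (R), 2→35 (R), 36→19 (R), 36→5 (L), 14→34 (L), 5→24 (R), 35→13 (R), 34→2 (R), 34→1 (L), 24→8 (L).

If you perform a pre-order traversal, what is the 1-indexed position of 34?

Pre-order visits the node, then its left subtree, then its right subtree.
Visit 14.
At 14: go left to 34.
  Visit 34.
  At 34: go left to 1.
    1 is a leaf — visit 1.
  At 34: go right to 2.
    Visit 2.
    At 2: no left child.
    At 2: go right to 35.
      Visit 35.
      At 35: no left child.
      At 35: go right to 13.
        13 is a leaf — visit 13.
At 14: go right to 36.
  Visit 36.
  At 36: go left to 5.
    Visit 5.
    At 5: no left child.
    At 5: go right to 24.
      Visit 24.
      At 24: go left to 8.
        8 is a leaf — visit 8.
      At 24: no right child.
  At 36: go right to 19.
    19 is a leaf — visit 19.
Full pre-order sequence: 14, 34, 1, 2, 35, 13, 36, 5, 24, 8, 19.

2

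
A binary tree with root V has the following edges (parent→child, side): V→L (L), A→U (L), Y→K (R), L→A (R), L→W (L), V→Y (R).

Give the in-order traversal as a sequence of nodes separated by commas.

In-order visits the left subtree, then the node, then the right subtree.
At V: go left to L.
  At L: go left to W.
    W is a leaf — visit W.
  Visit L.
  At L: go right to A.
    At A: go left to U.
      U is a leaf — visit U.
    Visit A.
    At A: no right child.
Visit V.
At V: go right to Y.
  At Y: no left child.
  Visit Y.
  At Y: go right to K.
    K is a leaf — visit K.

W, L, U, A, V, Y, K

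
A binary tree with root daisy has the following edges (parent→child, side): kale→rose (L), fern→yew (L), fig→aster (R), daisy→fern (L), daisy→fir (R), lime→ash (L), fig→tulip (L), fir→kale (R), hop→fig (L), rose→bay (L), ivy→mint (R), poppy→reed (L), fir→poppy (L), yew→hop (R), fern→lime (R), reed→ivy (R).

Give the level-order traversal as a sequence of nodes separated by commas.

Level-order visits nodes level by level from the root, left to right within each level.
Level 0: daisy
Level 1: fern, fir
Level 2: yew, lime, poppy, kale
Level 3: hop, ash, reed, rose
Level 4: fig, ivy, bay
Level 5: tulip, aster, mint

daisy, fern, fir, yew, lime, poppy, kale, hop, ash, reed, rose, fig, ivy, bay, tulip, aster, mint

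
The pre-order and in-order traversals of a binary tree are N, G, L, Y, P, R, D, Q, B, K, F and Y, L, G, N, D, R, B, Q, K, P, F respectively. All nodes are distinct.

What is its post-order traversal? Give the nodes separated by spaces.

Y L G D B K Q R F P N

The first element of pre-order is the root; it splits in-order into left and right subtrees.
Root N: left subtree has 3 nodes {Y, L, G}, right has 7 {D, R, B, Q, K, P, F}.
  Root G: left subtree has 2 nodes {Y, L}, right has 0 { }.
    Root L: left subtree has 1 node {Y}, right has 0 { }.
  Root P: left subtree has 5 nodes {D, R, B, Q, K}, right has 1 {F}.
    Root R: left subtree has 1 node {D}, right has 3 {B, Q, K}.
      Root Q: left subtree has 1 node {B}, right has 1 {K}.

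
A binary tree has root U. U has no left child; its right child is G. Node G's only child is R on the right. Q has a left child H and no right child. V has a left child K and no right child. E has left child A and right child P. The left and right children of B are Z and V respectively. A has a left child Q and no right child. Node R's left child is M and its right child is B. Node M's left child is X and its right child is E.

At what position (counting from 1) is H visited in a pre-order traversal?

9

Pre-order visits the node, then its left subtree, then its right subtree.
Visit U.
At U: no left child.
At U: go right to G.
  Visit G.
  At G: no left child.
  At G: go right to R.
    Visit R.
    At R: go left to M.
      Visit M.
      At M: go left to X.
        X is a leaf — visit X.
      At M: go right to E.
        Visit E.
        At E: go left to A.
          Visit A.
          At A: go left to Q.
            Visit Q.
            At Q: go left to H.
              H is a leaf — visit H.
            At Q: no right child.
          At A: no right child.
        At E: go right to P.
          P is a leaf — visit P.
    At R: go right to B.
      Visit B.
      At B: go left to Z.
        Z is a leaf — visit Z.
      At B: go right to V.
        Visit V.
        At V: go left to K.
          K is a leaf — visit K.
        At V: no right child.
Full pre-order sequence: U, G, R, M, X, E, A, Q, H, P, B, Z, V, K.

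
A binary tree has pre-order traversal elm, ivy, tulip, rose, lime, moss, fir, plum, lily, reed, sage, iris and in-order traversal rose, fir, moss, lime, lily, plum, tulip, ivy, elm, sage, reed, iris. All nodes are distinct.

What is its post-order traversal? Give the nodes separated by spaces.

fir moss lily plum lime rose tulip ivy sage iris reed elm

The first element of pre-order is the root; it splits in-order into left and right subtrees.
Root elm: left subtree has 8 nodes {rose, fir, moss, lime, lily, plum, tulip, ivy}, right has 3 {sage, reed, iris}.
  Root ivy: left subtree has 7 nodes {rose, fir, moss, lime, lily, plum, tulip}, right has 0 { }.
    Root tulip: left subtree has 6 nodes {rose, fir, moss, lime, lily, plum}, right has 0 { }.
      Root rose: left subtree has 0 nodes { }, right has 5 {fir, moss, lime, lily, plum}.
        Root lime: left subtree has 2 nodes {fir, moss}, right has 2 {lily, plum}.
          Root moss: left subtree has 1 node {fir}, right has 0 { }.
          Root plum: left subtree has 1 node {lily}, right has 0 { }.
  Root reed: left subtree has 1 node {sage}, right has 1 {iris}.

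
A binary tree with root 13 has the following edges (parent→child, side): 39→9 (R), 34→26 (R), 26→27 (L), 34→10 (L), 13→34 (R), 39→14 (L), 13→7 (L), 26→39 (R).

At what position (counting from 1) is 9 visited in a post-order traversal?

Post-order visits the left subtree, then the right subtree, then the node.
At 13: go left to 7.
  7 is a leaf — visit 7.
At 13: go right to 34.
  At 34: go left to 10.
    10 is a leaf — visit 10.
  At 34: go right to 26.
    At 26: go left to 27.
      27 is a leaf — visit 27.
    At 26: go right to 39.
      At 39: go left to 14.
        14 is a leaf — visit 14.
      At 39: go right to 9.
        9 is a leaf — visit 9.
      Visit 39.
    Visit 26.
  Visit 34.
Visit 13.
Full post-order sequence: 7, 10, 27, 14, 9, 39, 26, 34, 13.

5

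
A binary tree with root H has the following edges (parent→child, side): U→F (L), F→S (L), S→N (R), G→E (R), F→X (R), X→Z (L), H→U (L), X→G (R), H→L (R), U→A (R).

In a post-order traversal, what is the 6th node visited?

Post-order visits the left subtree, then the right subtree, then the node.
At H: go left to U.
  At U: go left to F.
    At F: go left to S.
      At S: no left child.
      At S: go right to N.
        N is a leaf — visit N.
      Visit S.
    At F: go right to X.
      At X: go left to Z.
        Z is a leaf — visit Z.
      At X: go right to G.
        At G: no left child.
        At G: go right to E.
          E is a leaf — visit E.
        Visit G.
      Visit X.
    Visit F.
  At U: go right to A.
    A is a leaf — visit A.
  Visit U.
At H: go right to L.
  L is a leaf — visit L.
Visit H.
Full post-order sequence: N, S, Z, E, G, X, F, A, U, L, H.

X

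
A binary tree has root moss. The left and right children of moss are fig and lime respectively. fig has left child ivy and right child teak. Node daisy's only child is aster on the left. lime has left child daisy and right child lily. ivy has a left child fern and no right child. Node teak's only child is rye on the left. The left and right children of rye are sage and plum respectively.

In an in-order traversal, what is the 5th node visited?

rye

In-order visits the left subtree, then the node, then the right subtree.
At moss: go left to fig.
  At fig: go left to ivy.
    At ivy: go left to fern.
      fern is a leaf — visit fern.
    Visit ivy.
    At ivy: no right child.
  Visit fig.
  At fig: go right to teak.
    At teak: go left to rye.
      At rye: go left to sage.
        sage is a leaf — visit sage.
      Visit rye.
      At rye: go right to plum.
        plum is a leaf — visit plum.
    Visit teak.
    At teak: no right child.
Visit moss.
At moss: go right to lime.
  At lime: go left to daisy.
    At daisy: go left to aster.
      aster is a leaf — visit aster.
    Visit daisy.
    At daisy: no right child.
  Visit lime.
  At lime: go right to lily.
    lily is a leaf — visit lily.
Full in-order sequence: fern, ivy, fig, sage, rye, plum, teak, moss, aster, daisy, lime, lily.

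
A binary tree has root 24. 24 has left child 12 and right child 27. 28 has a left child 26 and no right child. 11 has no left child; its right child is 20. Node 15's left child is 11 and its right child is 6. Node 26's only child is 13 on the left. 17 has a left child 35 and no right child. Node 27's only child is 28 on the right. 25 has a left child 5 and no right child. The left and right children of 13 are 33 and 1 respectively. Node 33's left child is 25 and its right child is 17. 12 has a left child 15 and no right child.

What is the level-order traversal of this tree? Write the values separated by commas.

Level-order visits nodes level by level from the root, left to right within each level.
Level 0: 24
Level 1: 12, 27
Level 2: 15, 28
Level 3: 11, 6, 26
Level 4: 20, 13
Level 5: 33, 1
Level 6: 25, 17
Level 7: 5, 35

24, 12, 27, 15, 28, 11, 6, 26, 20, 13, 33, 1, 25, 17, 5, 35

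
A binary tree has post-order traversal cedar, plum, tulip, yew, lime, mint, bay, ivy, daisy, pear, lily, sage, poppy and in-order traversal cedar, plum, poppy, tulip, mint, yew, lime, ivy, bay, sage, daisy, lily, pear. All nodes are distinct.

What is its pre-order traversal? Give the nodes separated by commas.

poppy, plum, cedar, sage, ivy, mint, tulip, lime, yew, bay, lily, daisy, pear

The last element of post-order is the root; it splits in-order into left and right subtrees.
Root poppy: left subtree has 2 nodes {cedar, plum}, right has 10 {tulip, mint, yew, lime, ivy, bay, sage, daisy, lily, pear}.
  Root plum: left subtree has 1 node {cedar}, right has 0 { }.
  Root sage: left subtree has 6 nodes {tulip, mint, yew, lime, ivy, bay}, right has 3 {daisy, lily, pear}.
    Root ivy: left subtree has 4 nodes {tulip, mint, yew, lime}, right has 1 {bay}.
      Root mint: left subtree has 1 node {tulip}, right has 2 {yew, lime}.
        Root lime: left subtree has 1 node {yew}, right has 0 { }.
    Root lily: left subtree has 1 node {daisy}, right has 1 {pear}.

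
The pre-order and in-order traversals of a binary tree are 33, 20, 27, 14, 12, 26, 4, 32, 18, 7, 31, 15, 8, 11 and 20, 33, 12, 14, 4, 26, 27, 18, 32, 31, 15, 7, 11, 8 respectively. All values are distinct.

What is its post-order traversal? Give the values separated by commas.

20, 12, 4, 26, 14, 18, 15, 31, 11, 8, 7, 32, 27, 33

The first element of pre-order is the root; it splits in-order into left and right subtrees.
Root 33: left subtree has 1 node {20}, right has 12 {12, 14, 4, 26, 27, 18, 32, 31, 15, 7, 11, 8}.
  Root 27: left subtree has 4 nodes {12, 14, 4, 26}, right has 7 {18, 32, 31, 15, 7, 11, 8}.
    Root 14: left subtree has 1 node {12}, right has 2 {4, 26}.
      Root 26: left subtree has 1 node {4}, right has 0 { }.
    Root 32: left subtree has 1 node {18}, right has 5 {31, 15, 7, 11, 8}.
      Root 7: left subtree has 2 nodes {31, 15}, right has 2 {11, 8}.
        Root 31: left subtree has 0 nodes { }, right has 1 {15}.
        Root 8: left subtree has 1 node {11}, right has 0 { }.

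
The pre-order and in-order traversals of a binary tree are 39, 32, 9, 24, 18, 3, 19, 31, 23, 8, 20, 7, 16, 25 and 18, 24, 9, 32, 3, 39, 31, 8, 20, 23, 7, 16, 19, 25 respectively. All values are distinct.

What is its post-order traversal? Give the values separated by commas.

The first element of pre-order is the root; it splits in-order into left and right subtrees.
Root 39: left subtree has 5 nodes {18, 24, 9, 32, 3}, right has 8 {31, 8, 20, 23, 7, 16, 19, 25}.
  Root 32: left subtree has 3 nodes {18, 24, 9}, right has 1 {3}.
    Root 9: left subtree has 2 nodes {18, 24}, right has 0 { }.
      Root 24: left subtree has 1 node {18}, right has 0 { }.
  Root 19: left subtree has 6 nodes {31, 8, 20, 23, 7, 16}, right has 1 {25}.
    Root 31: left subtree has 0 nodes { }, right has 5 {8, 20, 23, 7, 16}.
      Root 23: left subtree has 2 nodes {8, 20}, right has 2 {7, 16}.
        Root 8: left subtree has 0 nodes { }, right has 1 {20}.
        Root 7: left subtree has 0 nodes { }, right has 1 {16}.

18, 24, 9, 3, 32, 20, 8, 16, 7, 23, 31, 25, 19, 39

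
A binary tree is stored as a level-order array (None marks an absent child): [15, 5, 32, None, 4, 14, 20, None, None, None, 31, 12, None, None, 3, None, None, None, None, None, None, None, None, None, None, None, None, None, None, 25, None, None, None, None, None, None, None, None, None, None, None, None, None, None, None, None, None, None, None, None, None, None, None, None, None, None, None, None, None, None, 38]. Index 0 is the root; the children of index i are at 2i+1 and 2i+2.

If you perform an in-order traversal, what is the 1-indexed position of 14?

In-order visits the left subtree, then the node, then the right subtree.
At 15: go left to 5.
  At 5: no left child.
  Visit 5.
  At 5: go right to 4.
    At 4: no left child.
    Visit 4.
    At 4: go right to 31.
      31 is a leaf — visit 31.
Visit 15.
At 15: go right to 32.
  At 32: go left to 14.
    At 14: go left to 12.
      12 is a leaf — visit 12.
    Visit 14.
    At 14: no right child.
  Visit 32.
  At 32: go right to 20.
    At 20: no left child.
    Visit 20.
    At 20: go right to 3.
      At 3: go left to 25.
        At 25: no left child.
        Visit 25.
        At 25: go right to 38.
          38 is a leaf — visit 38.
      Visit 3.
      At 3: no right child.
Full in-order sequence: 5, 4, 31, 15, 12, 14, 32, 20, 25, 38, 3.

6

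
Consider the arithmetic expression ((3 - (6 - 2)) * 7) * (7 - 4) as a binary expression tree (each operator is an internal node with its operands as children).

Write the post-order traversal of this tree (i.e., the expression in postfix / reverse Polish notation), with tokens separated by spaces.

Post-order on an expression tree gives postfix notation: for each operator, emit left operand, right operand, then the operator.

3 6 2 - - 7 * 7 4 - *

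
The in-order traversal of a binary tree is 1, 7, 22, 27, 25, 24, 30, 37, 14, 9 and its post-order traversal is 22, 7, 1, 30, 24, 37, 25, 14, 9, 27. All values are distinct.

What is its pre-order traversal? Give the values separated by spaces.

The last element of post-order is the root; it splits in-order into left and right subtrees.
Root 27: left subtree has 3 nodes {1, 7, 22}, right has 6 {25, 24, 30, 37, 14, 9}.
  Root 1: left subtree has 0 nodes { }, right has 2 {7, 22}.
    Root 7: left subtree has 0 nodes { }, right has 1 {22}.
  Root 9: left subtree has 5 nodes {25, 24, 30, 37, 14}, right has 0 { }.
    Root 14: left subtree has 4 nodes {25, 24, 30, 37}, right has 0 { }.
      Root 25: left subtree has 0 nodes { }, right has 3 {24, 30, 37}.
        Root 37: left subtree has 2 nodes {24, 30}, right has 0 { }.
          Root 24: left subtree has 0 nodes { }, right has 1 {30}.

27 1 7 22 9 14 25 37 24 30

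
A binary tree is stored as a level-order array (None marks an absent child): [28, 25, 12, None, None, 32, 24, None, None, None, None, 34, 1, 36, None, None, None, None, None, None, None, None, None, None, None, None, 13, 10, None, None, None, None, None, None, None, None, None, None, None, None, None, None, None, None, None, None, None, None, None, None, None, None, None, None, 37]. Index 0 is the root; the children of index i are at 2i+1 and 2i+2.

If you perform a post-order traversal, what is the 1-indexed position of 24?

9

Post-order visits the left subtree, then the right subtree, then the node.
At 28: go left to 25.
  25 is a leaf — visit 25.
At 28: go right to 12.
  At 12: go left to 32.
    At 32: go left to 34.
      34 is a leaf — visit 34.
    At 32: go right to 1.
      At 1: no left child.
      At 1: go right to 13.
        At 13: no left child.
        At 13: go right to 37.
          37 is a leaf — visit 37.
        Visit 13.
      Visit 1.
    Visit 32.
  At 12: go right to 24.
    At 24: go left to 36.
      At 36: go left to 10.
        10 is a leaf — visit 10.
      At 36: no right child.
      Visit 36.
    At 24: no right child.
    Visit 24.
  Visit 12.
Visit 28.
Full post-order sequence: 25, 34, 37, 13, 1, 32, 10, 36, 24, 12, 28.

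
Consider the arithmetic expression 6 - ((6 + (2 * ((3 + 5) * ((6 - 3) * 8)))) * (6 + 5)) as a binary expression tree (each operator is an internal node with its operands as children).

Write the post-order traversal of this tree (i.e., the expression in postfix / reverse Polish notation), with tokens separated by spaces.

6 6 2 3 5 + 6 3 - 8 * * * + 6 5 + * -

Post-order on an expression tree gives postfix notation: for each operator, emit left operand, right operand, then the operator.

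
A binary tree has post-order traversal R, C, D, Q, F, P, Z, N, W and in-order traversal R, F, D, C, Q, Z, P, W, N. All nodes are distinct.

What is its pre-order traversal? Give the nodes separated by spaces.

W Z F R Q D C P N

The last element of post-order is the root; it splits in-order into left and right subtrees.
Root W: left subtree has 7 nodes {R, F, D, C, Q, Z, P}, right has 1 {N}.
  Root Z: left subtree has 5 nodes {R, F, D, C, Q}, right has 1 {P}.
    Root F: left subtree has 1 node {R}, right has 3 {D, C, Q}.
      Root Q: left subtree has 2 nodes {D, C}, right has 0 { }.
        Root D: left subtree has 0 nodes { }, right has 1 {C}.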